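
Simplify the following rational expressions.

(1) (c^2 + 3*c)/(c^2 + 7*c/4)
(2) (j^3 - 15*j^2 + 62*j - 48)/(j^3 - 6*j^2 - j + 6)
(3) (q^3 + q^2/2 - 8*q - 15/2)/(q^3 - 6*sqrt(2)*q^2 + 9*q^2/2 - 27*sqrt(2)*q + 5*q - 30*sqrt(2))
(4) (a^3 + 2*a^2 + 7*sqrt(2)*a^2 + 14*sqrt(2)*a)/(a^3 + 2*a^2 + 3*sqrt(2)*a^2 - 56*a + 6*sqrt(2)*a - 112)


(1) = (4*c + 12)/(4*c + 7)
(2) = (j - 8)/(j + 1)
(3) = (4*q^2 - 8*q - 12)/(4*q^2 + q*(8 - 24*sqrt(2)) - 48*sqrt(2))
(4) = a/(a - 4*sqrt(2))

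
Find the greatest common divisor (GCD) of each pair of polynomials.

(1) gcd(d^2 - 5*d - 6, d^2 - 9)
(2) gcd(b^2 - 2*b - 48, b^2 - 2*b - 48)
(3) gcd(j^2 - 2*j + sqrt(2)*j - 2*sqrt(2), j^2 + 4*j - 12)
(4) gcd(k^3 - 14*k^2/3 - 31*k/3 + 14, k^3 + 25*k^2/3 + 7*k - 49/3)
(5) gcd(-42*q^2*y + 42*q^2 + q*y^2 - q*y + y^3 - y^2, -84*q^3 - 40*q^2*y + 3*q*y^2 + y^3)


(1) = gcd((d - 6)*(d + 1), (d - 3)*(d + 3)) = 1
(2) = gcd((b - 8)*(b + 6), (b - 8)*(b + 6)) = b^2 - 2*b - 48
(3) = j - 2
(4) = k^2 + 4*k/3 - 7/3
(5) = -42*q^2 + q*y + y^2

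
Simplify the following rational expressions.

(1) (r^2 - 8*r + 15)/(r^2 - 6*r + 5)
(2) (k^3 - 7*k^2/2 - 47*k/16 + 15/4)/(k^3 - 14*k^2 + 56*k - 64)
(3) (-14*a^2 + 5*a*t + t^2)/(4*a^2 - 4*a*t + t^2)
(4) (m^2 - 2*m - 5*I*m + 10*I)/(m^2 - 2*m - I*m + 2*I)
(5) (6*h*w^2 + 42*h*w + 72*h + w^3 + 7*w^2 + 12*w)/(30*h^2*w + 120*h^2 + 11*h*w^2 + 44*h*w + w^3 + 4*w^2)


(1) = (r - 3)/(r - 1)
(2) = (16*k^2 + 8*k - 15)/(16*k^2 - 160*k + 256)
(3) = (7*a + t)/(-2*a + t)
(4) = (m - 5*I)/(m - I)
(5) = (w + 3)/(5*h + w)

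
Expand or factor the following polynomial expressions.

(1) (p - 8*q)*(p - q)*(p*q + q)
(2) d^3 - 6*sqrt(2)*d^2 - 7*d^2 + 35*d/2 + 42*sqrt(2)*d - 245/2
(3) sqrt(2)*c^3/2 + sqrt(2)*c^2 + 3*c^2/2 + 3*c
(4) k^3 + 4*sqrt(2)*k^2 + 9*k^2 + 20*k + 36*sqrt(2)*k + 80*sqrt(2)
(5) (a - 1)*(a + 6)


(1) = p^3*q - 9*p^2*q^2 + p^2*q + 8*p*q^3 - 9*p*q^2 + 8*q^3
(2) = (d - 7)*(d - 7*sqrt(2)/2)*(d - 5*sqrt(2)/2)
(3) = c*(c + 3*sqrt(2)/2)*(sqrt(2)*c/2 + sqrt(2))
(4) = (k + 4)*(k + 5)*(k + 4*sqrt(2))
(5) = a^2 + 5*a - 6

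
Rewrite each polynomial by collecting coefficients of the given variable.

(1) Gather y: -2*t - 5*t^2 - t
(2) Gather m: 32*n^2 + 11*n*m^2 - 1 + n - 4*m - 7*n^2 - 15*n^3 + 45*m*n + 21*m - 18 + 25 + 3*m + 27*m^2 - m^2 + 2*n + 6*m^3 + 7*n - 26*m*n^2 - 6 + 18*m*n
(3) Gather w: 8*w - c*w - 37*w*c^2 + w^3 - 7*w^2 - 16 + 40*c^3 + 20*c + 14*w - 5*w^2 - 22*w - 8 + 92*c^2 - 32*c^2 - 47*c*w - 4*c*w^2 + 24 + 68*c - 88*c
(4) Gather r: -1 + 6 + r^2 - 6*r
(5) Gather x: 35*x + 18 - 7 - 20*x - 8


(1) = -5*t^2 - 3*t
(2) = 6*m^3 + m^2*(11*n + 26) + m*(-26*n^2 + 63*n + 20) - 15*n^3 + 25*n^2 + 10*n
(3) = 40*c^3 + 60*c^2 + w^3 + w^2*(-4*c - 12) + w*(-37*c^2 - 48*c)
(4) = r^2 - 6*r + 5
(5) = 15*x + 3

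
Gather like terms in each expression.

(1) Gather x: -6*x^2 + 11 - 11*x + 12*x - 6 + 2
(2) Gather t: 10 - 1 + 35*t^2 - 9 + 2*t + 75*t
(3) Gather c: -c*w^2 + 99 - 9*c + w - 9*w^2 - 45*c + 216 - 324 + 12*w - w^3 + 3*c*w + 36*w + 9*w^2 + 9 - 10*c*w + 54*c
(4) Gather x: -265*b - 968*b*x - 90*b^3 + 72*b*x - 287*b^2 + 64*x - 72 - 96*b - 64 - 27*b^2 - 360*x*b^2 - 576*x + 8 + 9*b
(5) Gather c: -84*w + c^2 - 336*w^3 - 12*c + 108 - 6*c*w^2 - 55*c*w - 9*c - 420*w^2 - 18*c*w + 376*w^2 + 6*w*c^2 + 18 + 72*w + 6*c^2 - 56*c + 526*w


(1) = -6*x^2 + x + 7
(2) = 35*t^2 + 77*t
(3) = c*(-w^2 - 7*w) - w^3 + 49*w
(4) = -90*b^3 - 314*b^2 - 352*b + x*(-360*b^2 - 896*b - 512) - 128
(5) = c^2*(6*w + 7) + c*(-6*w^2 - 73*w - 77) - 336*w^3 - 44*w^2 + 514*w + 126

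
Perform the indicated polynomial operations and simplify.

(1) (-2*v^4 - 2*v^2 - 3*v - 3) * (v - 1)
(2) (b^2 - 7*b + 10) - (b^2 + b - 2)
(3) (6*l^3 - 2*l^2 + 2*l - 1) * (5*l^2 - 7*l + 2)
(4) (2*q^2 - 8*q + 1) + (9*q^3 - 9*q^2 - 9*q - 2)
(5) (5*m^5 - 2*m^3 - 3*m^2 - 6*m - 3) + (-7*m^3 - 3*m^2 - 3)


(1) = -2*v^5 + 2*v^4 - 2*v^3 - v^2 + 3
(2) = 12 - 8*b
(3) = 30*l^5 - 52*l^4 + 36*l^3 - 23*l^2 + 11*l - 2
(4) = 9*q^3 - 7*q^2 - 17*q - 1
(5) = 5*m^5 - 9*m^3 - 6*m^2 - 6*m - 6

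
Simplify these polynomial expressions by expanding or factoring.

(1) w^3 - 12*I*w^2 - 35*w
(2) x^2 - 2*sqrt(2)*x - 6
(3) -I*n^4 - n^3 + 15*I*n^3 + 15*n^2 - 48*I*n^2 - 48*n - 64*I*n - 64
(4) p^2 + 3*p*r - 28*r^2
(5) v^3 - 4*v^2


(1) = w*(w - 7*I)*(w - 5*I)
(2) = (x - 3*sqrt(2))*(x + sqrt(2))
(3) = (n - 8)^2*(n - I)*(-I*n - I)
(4) = (p - 4*r)*(p + 7*r)
(5) = v^2*(v - 4)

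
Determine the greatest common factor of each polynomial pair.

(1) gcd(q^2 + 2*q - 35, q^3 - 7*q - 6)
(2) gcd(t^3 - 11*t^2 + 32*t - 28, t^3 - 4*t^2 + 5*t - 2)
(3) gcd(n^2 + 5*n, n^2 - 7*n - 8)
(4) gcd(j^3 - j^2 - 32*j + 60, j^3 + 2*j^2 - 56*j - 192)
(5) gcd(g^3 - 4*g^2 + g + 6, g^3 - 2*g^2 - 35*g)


(1) = 1
(2) = gcd((t - 7)*(t - 2)^2, (t - 2)*(t - 1)^2) = t - 2
(3) = gcd(n*(n + 5), (n - 8)*(n + 1)) = 1
(4) = gcd((j - 5)*(j - 2)*(j + 6), (j - 8)*(j + 4)*(j + 6)) = j + 6
(5) = gcd((g - 3)*(g - 2)*(g + 1), g*(g - 7)*(g + 5)) = 1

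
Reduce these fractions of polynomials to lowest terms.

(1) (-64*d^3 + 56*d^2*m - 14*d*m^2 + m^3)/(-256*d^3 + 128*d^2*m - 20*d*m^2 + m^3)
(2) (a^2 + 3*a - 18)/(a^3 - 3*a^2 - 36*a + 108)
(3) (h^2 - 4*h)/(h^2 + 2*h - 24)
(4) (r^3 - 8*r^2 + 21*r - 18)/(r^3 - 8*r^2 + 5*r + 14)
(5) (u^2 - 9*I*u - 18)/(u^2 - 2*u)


(1) = (2*d - m)/(8*d - m)
(2) = 1/(a - 6)
(3) = h/(h + 6)
(4) = (r^2 - 6*r + 9)/(r^2 - 6*r - 7)
(5) = (u^2 - 9*I*u - 18)/(u^2 - 2*u)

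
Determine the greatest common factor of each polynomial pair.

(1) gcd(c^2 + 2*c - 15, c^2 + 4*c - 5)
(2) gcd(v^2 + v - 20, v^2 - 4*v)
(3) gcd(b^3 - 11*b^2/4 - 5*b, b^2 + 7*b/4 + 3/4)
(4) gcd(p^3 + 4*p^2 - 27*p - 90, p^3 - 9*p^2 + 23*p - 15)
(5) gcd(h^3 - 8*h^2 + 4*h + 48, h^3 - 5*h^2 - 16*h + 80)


(1) = gcd((c - 3)*(c + 5), (c - 1)*(c + 5)) = c + 5
(2) = v - 4
(3) = gcd(b*(b - 4)*(b + 5/4), (b + 3/4)*(b + 1)) = 1
(4) = gcd((p - 5)*(p + 3)*(p + 6), (p - 5)*(p - 3)*(p - 1)) = p - 5
(5) = gcd((h - 6)*(h - 4)*(h + 2), (h - 5)*(h - 4)*(h + 4)) = h - 4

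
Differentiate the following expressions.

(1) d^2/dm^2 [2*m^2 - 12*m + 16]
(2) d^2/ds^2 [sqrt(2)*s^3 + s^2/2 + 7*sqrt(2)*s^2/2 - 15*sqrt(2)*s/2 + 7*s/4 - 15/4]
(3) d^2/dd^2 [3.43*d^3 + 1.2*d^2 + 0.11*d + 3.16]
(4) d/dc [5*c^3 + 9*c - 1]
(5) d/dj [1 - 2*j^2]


(1) = 4
(2) = 6*sqrt(2)*s + 1 + 7*sqrt(2)
(3) = 20.58*d + 2.4
(4) = 15*c^2 + 9
(5) = -4*j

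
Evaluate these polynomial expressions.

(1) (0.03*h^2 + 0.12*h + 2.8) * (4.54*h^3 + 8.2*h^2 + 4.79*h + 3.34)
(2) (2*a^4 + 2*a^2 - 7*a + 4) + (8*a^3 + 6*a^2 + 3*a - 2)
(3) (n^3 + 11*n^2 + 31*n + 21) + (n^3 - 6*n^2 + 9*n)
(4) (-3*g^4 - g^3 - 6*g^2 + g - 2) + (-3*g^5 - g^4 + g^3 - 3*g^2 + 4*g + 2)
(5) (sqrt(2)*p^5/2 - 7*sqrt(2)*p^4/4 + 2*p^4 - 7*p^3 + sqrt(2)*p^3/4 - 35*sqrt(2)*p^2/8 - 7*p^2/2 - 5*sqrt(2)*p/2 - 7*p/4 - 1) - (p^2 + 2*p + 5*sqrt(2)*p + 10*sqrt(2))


(1) = 0.1362*h^5 + 0.7908*h^4 + 13.8397*h^3 + 23.635*h^2 + 13.8128*h + 9.352
(2) = 2*a^4 + 8*a^3 + 8*a^2 - 4*a + 2
(3) = 2*n^3 + 5*n^2 + 40*n + 21
(4) = -3*g^5 - 4*g^4 - 9*g^2 + 5*g
(5) = sqrt(2)*p^5/2 - 7*sqrt(2)*p^4/4 + 2*p^4 - 7*p^3 + sqrt(2)*p^3/4 - 35*sqrt(2)*p^2/8 - 9*p^2/2 - 15*sqrt(2)*p/2 - 15*p/4 - 10*sqrt(2) - 1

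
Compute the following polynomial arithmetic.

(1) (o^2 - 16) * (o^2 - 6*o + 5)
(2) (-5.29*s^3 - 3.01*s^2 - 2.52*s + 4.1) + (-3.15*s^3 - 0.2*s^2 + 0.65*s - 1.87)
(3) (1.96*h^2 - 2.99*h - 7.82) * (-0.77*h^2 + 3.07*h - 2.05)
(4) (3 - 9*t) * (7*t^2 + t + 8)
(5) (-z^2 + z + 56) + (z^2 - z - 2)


(1) = o^4 - 6*o^3 - 11*o^2 + 96*o - 80
(2) = -8.44*s^3 - 3.21*s^2 - 1.87*s + 2.23
(3) = -1.5092*h^4 + 8.3195*h^3 - 7.1759*h^2 - 17.8779*h + 16.031
(4) = -63*t^3 + 12*t^2 - 69*t + 24
(5) = 54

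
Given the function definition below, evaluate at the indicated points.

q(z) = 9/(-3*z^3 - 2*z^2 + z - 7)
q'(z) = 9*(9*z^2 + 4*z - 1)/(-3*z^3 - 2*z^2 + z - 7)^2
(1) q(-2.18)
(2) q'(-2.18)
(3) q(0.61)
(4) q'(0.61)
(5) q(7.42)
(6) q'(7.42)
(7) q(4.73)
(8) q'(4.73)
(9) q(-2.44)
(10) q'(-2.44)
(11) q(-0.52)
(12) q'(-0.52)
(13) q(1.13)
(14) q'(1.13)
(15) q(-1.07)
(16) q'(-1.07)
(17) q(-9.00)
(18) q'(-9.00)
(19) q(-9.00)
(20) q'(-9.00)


(1) = 0.73
(2) = 1.94
(3) = -1.15
(4) = 0.71
(5) = -0.01
(6) = 0.00
(7) = -0.02
(8) = 0.01
(9) = 0.40
(10) = 0.78
(11) = -1.18
(12) = -0.10
(13) = -0.71
(14) = 0.83
(15) = -1.35
(16) = 1.01
(17) = 0.00
(18) = 0.00
(19) = 0.00
(20) = 0.00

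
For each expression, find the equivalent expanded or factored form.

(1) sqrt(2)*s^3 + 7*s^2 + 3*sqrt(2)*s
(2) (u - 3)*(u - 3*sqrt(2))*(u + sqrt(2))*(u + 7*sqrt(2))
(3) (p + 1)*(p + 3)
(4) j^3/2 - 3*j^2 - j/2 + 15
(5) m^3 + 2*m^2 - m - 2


(1) = s*(s + 3*sqrt(2))*(sqrt(2)*s + 1)
(2) = u^4 - 3*u^3 + 5*sqrt(2)*u^3 - 34*u^2 - 15*sqrt(2)*u^2 - 42*sqrt(2)*u + 102*u + 126*sqrt(2)
(3) = p^2 + 4*p + 3
(4) = (j/2 + 1)*(j - 5)*(j - 3)
(5) = (m - 1)*(m + 1)*(m + 2)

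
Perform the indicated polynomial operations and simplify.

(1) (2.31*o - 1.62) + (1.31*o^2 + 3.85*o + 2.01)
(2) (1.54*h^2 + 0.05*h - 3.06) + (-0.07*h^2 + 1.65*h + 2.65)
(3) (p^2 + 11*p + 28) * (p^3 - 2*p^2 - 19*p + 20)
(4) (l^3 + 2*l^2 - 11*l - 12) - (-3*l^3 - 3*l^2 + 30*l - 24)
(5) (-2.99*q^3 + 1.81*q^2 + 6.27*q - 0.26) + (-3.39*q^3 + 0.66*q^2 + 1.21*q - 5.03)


(1) = 1.31*o^2 + 6.16*o + 0.39
(2) = 1.47*h^2 + 1.7*h - 0.41
(3) = p^5 + 9*p^4 - 13*p^3 - 245*p^2 - 312*p + 560
(4) = 4*l^3 + 5*l^2 - 41*l + 12
(5) = -6.38*q^3 + 2.47*q^2 + 7.48*q - 5.29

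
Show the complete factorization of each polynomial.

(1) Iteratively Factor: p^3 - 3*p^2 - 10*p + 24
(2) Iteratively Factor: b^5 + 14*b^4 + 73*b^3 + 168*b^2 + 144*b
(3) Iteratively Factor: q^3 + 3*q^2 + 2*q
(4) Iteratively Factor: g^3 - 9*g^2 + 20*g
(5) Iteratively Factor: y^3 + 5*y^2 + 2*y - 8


(1) = (p + 3)*(p^2 - 6*p + 8) = (p - 2)*(p + 3)*(p - 4)
(2) = (b + 4)*(b^4 + 10*b^3 + 33*b^2 + 36*b) = (b + 3)*(b + 4)*(b^3 + 7*b^2 + 12*b) = b*(b + 3)*(b + 4)*(b^2 + 7*b + 12) = b*(b + 3)*(b + 4)^2*(b + 3)
(3) = (q + 2)*(q^2 + q) = q*(q + 2)*(q + 1)
(4) = (g)*(g^2 - 9*g + 20) = g*(g - 5)*(g - 4)
(5) = (y + 2)*(y^2 + 3*y - 4) = (y - 1)*(y + 2)*(y + 4)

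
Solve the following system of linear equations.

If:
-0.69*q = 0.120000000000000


Then:
q = -0.17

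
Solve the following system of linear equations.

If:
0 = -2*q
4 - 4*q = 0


Then:
No Solution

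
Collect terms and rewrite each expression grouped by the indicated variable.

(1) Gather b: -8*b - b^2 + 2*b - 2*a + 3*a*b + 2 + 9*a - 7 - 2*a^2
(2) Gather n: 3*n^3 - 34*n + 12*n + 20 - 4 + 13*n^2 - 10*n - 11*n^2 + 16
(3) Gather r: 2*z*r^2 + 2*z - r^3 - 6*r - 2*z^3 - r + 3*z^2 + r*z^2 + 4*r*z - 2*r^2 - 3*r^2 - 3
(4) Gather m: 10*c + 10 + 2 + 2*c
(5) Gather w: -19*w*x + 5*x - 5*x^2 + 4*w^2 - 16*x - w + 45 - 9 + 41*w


(1) = -2*a^2 + 7*a - b^2 + b*(3*a - 6) - 5
(2) = 3*n^3 + 2*n^2 - 32*n + 32
(3) = -r^3 + r^2*(2*z - 5) + r*(z^2 + 4*z - 7) - 2*z^3 + 3*z^2 + 2*z - 3
(4) = 12*c + 12
(5) = 4*w^2 + w*(40 - 19*x) - 5*x^2 - 11*x + 36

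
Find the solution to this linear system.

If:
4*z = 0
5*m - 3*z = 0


Then:
m = 0
z = 0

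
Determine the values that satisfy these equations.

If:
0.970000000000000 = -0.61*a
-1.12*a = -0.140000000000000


Then:
No Solution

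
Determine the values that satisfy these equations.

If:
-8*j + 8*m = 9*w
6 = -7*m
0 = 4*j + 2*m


Then:
j = 3/7
m = -6/7
w = -8/7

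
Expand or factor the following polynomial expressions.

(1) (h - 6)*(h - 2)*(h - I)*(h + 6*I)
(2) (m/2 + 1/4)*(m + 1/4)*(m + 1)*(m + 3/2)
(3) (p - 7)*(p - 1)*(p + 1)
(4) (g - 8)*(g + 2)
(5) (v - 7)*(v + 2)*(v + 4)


(1) = h^4 - 8*h^3 + 5*I*h^3 + 18*h^2 - 40*I*h^2 - 48*h + 60*I*h + 72
(2) = m^4/2 + 13*m^3/8 + 7*m^2/4 + 23*m/32 + 3/32
(3) = p^3 - 7*p^2 - p + 7
(4) = g^2 - 6*g - 16
(5) = v^3 - v^2 - 34*v - 56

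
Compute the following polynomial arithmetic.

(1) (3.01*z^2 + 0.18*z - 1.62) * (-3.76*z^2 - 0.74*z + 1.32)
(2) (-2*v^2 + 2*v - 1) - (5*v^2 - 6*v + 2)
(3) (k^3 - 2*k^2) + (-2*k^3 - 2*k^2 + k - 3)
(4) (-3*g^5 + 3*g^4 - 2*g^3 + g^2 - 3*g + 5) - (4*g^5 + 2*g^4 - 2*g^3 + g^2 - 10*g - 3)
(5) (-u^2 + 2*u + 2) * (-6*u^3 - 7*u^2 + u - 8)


(1) = -11.3176*z^4 - 2.9042*z^3 + 9.9312*z^2 + 1.4364*z - 2.1384
(2) = -7*v^2 + 8*v - 3
(3) = -k^3 - 4*k^2 + k - 3
(4) = -7*g^5 + g^4 + 7*g + 8
(5) = 6*u^5 - 5*u^4 - 27*u^3 - 4*u^2 - 14*u - 16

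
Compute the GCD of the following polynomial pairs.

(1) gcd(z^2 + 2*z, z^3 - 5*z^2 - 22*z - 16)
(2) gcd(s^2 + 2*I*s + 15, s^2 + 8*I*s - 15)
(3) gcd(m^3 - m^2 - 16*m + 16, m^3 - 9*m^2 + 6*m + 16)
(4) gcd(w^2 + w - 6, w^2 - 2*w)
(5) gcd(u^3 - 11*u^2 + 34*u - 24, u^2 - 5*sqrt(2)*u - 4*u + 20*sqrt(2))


(1) = gcd(z*(z + 2), (z - 8)*(z + 1)*(z + 2)) = z + 2
(2) = s + 5*I
(3) = 1
(4) = gcd((w - 2)*(w + 3), w*(w - 2)) = w - 2
(5) = u - 4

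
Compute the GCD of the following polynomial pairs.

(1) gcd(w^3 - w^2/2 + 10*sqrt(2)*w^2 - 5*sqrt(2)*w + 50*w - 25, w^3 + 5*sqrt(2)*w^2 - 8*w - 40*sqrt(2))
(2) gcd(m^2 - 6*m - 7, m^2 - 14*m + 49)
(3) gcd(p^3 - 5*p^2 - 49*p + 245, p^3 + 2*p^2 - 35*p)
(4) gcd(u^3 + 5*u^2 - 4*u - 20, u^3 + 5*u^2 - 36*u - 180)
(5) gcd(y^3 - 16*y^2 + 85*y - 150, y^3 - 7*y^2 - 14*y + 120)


(1) = gcd((w - 1/2)*(w + 5*sqrt(2))^2, (w - 2*sqrt(2))*(w + 2*sqrt(2))*(w + 5*sqrt(2))) = w + 5*sqrt(2)
(2) = m - 7
(3) = p^2 + 2*p - 35
(4) = gcd((u - 2)*(u + 2)*(u + 5), (u - 6)*(u + 5)*(u + 6)) = u + 5
(5) = gcd((y - 6)*(y - 5)^2, (y - 6)*(y - 5)*(y + 4)) = y^2 - 11*y + 30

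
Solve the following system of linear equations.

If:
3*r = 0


Then:
r = 0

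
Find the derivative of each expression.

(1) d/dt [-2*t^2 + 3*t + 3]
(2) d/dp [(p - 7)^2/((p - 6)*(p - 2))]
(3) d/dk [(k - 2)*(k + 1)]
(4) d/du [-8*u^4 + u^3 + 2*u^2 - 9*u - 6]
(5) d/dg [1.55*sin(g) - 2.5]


(1) = 3 - 4*t
(2) = 2*(3*p^2 - 37*p + 112)/(p^4 - 16*p^3 + 88*p^2 - 192*p + 144)
(3) = 2*k - 1
(4) = -32*u^3 + 3*u^2 + 4*u - 9
(5) = 1.55*cos(g)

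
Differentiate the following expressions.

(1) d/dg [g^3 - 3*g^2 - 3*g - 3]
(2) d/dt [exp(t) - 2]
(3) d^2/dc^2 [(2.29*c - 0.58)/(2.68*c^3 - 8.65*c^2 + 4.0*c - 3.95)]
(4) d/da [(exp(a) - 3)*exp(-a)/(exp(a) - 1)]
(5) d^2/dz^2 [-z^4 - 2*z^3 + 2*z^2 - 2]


(1) = 3*g^2 - 6*g - 3
(2) = exp(t)
(3) = (98.686176*c^5 - 368.510184*c^4 + 508.71841*c^3 - 6.78462*c^2 - 385.89273*c + 93.4383)/(19.248832*c^9 - 186.38328*c^8 + 687.7617*c^7 - 1288.694065*c^6 + 1575.9234*c^5 - 1555.910625*c^4 + 1009.4641*c^3 - 594.484875*c^2 + 187.23*c - 61.629875)
(4) = (-exp(2*a) + 6*exp(a) - 3)*exp(-a)/(exp(2*a) - 2*exp(a) + 1)
(5) = -12*z^2 - 12*z + 4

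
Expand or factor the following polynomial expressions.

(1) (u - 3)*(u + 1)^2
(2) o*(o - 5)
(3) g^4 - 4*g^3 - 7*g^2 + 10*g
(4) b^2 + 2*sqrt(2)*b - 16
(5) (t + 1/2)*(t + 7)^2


(1) = u^3 - u^2 - 5*u - 3
(2) = o^2 - 5*o
(3) = g*(g - 5)*(g - 1)*(g + 2)
(4) = (b - 2*sqrt(2))*(b + 4*sqrt(2))
(5) = t^3 + 29*t^2/2 + 56*t + 49/2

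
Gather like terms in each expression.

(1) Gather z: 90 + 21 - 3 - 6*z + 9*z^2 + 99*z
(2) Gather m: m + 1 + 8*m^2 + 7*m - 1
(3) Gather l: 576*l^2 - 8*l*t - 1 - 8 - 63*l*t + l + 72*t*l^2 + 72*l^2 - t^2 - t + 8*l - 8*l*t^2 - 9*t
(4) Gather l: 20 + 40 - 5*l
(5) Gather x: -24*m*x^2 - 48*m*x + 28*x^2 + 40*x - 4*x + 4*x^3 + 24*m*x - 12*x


(1) = 9*z^2 + 93*z + 108
(2) = 8*m^2 + 8*m
(3) = l^2*(72*t + 648) + l*(-8*t^2 - 71*t + 9) - t^2 - 10*t - 9
(4) = 60 - 5*l
(5) = 4*x^3 + x^2*(28 - 24*m) + x*(24 - 24*m)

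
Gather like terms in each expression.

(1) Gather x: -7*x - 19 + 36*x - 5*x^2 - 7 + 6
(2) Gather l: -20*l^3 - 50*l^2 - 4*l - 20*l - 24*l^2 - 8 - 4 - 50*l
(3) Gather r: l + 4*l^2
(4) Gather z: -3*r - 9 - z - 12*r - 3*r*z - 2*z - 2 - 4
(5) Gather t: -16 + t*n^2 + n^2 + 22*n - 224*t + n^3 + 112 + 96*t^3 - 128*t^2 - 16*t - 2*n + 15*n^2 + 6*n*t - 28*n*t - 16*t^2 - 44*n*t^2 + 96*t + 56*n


(1) = -5*x^2 + 29*x - 20
(2) = -20*l^3 - 74*l^2 - 74*l - 12
(3) = 4*l^2 + l
(4) = -15*r + z*(-3*r - 3) - 15
(5) = n^3 + 16*n^2 + 76*n + 96*t^3 + t^2*(-44*n - 144) + t*(n^2 - 22*n - 144) + 96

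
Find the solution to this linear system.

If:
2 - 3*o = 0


Then:
o = 2/3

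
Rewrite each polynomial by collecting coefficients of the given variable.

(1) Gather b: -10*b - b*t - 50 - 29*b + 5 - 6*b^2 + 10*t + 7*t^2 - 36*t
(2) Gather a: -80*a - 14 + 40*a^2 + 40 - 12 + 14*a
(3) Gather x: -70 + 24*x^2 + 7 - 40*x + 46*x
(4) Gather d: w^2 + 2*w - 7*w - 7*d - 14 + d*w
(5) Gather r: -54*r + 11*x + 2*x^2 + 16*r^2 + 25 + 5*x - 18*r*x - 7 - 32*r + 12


(1) = -6*b^2 + b*(-t - 39) + 7*t^2 - 26*t - 45
(2) = 40*a^2 - 66*a + 14
(3) = 24*x^2 + 6*x - 63
(4) = d*(w - 7) + w^2 - 5*w - 14
(5) = 16*r^2 + r*(-18*x - 86) + 2*x^2 + 16*x + 30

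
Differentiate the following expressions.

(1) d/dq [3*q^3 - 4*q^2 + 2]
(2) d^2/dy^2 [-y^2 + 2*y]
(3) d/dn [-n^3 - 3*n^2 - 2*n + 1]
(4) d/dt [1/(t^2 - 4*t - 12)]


(1) = q*(9*q - 8)
(2) = -2
(3) = -3*n^2 - 6*n - 2
(4) = 2*(2 - t)/(-t^2 + 4*t + 12)^2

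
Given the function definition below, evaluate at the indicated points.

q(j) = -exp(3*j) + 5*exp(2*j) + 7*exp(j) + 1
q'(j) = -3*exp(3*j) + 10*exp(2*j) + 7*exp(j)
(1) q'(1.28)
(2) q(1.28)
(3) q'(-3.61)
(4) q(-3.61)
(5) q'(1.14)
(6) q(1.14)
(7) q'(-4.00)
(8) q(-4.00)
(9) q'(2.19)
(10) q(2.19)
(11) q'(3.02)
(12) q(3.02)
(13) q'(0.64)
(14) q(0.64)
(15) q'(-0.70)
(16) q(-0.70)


(1) = 14.96
(2) = 44.33
(3) = 0.20
(4) = 1.19
(5) = 27.95
(6) = 41.20
(7) = 0.13
(8) = 1.13
(9) = -1279.18
(10) = -250.63
(11) = -21470.08
(12) = -6360.25
(13) = 28.78
(14) = 25.44
(15) = 5.57
(16) = 5.59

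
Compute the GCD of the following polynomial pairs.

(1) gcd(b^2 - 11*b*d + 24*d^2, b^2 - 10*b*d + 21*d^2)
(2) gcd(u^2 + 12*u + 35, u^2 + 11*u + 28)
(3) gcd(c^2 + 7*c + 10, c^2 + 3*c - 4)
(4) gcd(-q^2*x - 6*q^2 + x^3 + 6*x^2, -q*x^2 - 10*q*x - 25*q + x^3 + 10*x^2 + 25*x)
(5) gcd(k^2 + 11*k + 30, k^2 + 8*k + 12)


(1) = gcd((b - 8*d)*(b - 3*d), (b - 7*d)*(b - 3*d)) = b - 3*d
(2) = u + 7
(3) = gcd((c + 2)*(c + 5), (c - 1)*(c + 4)) = 1
(4) = -q + x
(5) = k + 6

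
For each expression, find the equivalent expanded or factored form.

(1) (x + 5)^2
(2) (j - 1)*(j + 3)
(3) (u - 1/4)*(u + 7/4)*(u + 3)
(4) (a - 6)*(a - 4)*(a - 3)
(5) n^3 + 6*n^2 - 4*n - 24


(1) = x^2 + 10*x + 25
(2) = j^2 + 2*j - 3
(3) = u^3 + 9*u^2/2 + 65*u/16 - 21/16
(4) = a^3 - 13*a^2 + 54*a - 72
(5) = (n - 2)*(n + 2)*(n + 6)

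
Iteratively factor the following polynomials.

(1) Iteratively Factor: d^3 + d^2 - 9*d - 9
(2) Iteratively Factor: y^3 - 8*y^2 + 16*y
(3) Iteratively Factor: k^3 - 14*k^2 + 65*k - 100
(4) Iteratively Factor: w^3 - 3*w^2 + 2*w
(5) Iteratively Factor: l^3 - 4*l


(1) = (d - 3)*(d^2 + 4*d + 3) = (d - 3)*(d + 3)*(d + 1)
(2) = (y - 4)*(y^2 - 4*y) = (y - 4)^2*(y)
(3) = (k - 5)*(k^2 - 9*k + 20) = (k - 5)^2*(k - 4)
(4) = (w)*(w^2 - 3*w + 2) = w*(w - 1)*(w - 2)
(5) = (l - 2)*(l^2 + 2*l) = l*(l - 2)*(l + 2)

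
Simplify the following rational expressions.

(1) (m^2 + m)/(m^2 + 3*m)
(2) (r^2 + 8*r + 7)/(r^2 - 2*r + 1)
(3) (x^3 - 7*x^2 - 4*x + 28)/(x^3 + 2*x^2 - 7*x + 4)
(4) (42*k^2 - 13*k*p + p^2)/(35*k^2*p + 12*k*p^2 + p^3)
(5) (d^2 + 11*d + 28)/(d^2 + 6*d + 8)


(1) = (m + 1)/(m + 3)
(2) = (r^2 + 8*r + 7)/(r^2 - 2*r + 1)
(3) = (x^3 - 7*x^2 - 4*x + 28)/(x^3 + 2*x^2 - 7*x + 4)
(4) = (42*k^2 - 13*k*p + p^2)/(35*k^2*p + 12*k*p^2 + p^3)
(5) = (d + 7)/(d + 2)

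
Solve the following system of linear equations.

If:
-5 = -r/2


Then:
r = 10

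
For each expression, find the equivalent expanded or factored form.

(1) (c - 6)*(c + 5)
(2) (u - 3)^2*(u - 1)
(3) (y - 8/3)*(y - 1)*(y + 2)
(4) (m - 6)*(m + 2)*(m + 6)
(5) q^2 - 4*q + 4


(1) = c^2 - c - 30
(2) = u^3 - 7*u^2 + 15*u - 9
(3) = y^3 - 5*y^2/3 - 14*y/3 + 16/3
(4) = m^3 + 2*m^2 - 36*m - 72
(5) = (q - 2)^2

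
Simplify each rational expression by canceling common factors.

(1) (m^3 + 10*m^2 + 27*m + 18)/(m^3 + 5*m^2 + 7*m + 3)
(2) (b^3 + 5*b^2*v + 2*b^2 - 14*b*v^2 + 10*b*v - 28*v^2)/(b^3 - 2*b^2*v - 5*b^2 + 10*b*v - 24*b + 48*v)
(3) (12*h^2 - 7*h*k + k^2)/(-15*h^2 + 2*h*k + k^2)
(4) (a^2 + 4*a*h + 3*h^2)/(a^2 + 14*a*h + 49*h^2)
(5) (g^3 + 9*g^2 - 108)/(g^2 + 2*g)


(1) = (m + 6)/(m + 1)
(2) = (b^2 + 7*b*v + 2*b + 14*v)/(b^2 - 5*b - 24)
(3) = (-4*h + k)/(5*h + k)
(4) = (a^2 + 4*a*h + 3*h^2)/(a^2 + 14*a*h + 49*h^2)
(5) = (g^3 + 9*g^2 - 108)/(g^2 + 2*g)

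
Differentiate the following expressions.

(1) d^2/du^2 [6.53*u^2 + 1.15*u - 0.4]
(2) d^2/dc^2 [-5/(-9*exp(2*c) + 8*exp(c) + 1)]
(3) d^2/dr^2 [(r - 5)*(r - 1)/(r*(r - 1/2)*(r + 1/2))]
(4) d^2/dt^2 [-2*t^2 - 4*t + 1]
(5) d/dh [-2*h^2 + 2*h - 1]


(1) = 13.0600000000000
(2) = 20*((2 - 9*exp(c))*(-9*exp(2*c) + 8*exp(c) + 1) - 2*(9*exp(c) - 4)^2*exp(c))*exp(c)/(-9*exp(2*c) + 8*exp(c) + 1)^3
(3) = (128*r^6 - 2304*r^5 + 3936*r^4 - 192*r^3 - 480*r^2 + 40)/(64*r^9 - 48*r^7 + 12*r^5 - r^3)
(4) = -4
(5) = 2 - 4*h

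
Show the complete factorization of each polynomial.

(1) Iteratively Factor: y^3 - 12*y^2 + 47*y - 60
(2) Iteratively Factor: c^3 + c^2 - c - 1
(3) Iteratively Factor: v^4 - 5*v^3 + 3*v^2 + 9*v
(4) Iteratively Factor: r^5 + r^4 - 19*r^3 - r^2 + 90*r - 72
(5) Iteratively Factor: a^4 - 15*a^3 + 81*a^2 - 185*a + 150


(1) = (y - 4)*(y^2 - 8*y + 15) = (y - 4)*(y - 3)*(y - 5)
(2) = (c + 1)*(c^2 - 1) = (c - 1)*(c + 1)*(c + 1)
(3) = (v)*(v^3 - 5*v^2 + 3*v + 9) = v*(v - 3)*(v^2 - 2*v - 3) = v*(v - 3)^2*(v + 1)
(4) = (r - 3)*(r^4 + 4*r^3 - 7*r^2 - 22*r + 24) = (r - 3)*(r - 1)*(r^3 + 5*r^2 - 2*r - 24) = (r - 3)*(r - 1)*(r + 3)*(r^2 + 2*r - 8) = (r - 3)*(r - 1)*(r + 3)*(r + 4)*(r - 2)
(5) = (a - 5)*(a^3 - 10*a^2 + 31*a - 30) = (a - 5)*(a - 3)*(a^2 - 7*a + 10) = (a - 5)*(a - 3)*(a - 2)*(a - 5)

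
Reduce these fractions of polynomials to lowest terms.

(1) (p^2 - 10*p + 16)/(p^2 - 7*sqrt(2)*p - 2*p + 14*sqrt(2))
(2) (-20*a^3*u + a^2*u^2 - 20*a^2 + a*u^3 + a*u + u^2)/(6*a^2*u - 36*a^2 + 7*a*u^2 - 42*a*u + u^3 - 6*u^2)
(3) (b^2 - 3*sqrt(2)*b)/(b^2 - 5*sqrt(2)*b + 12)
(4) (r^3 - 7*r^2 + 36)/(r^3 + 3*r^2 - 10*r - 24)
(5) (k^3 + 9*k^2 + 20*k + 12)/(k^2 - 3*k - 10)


(1) = (p - 8)/(p - 7*sqrt(2))
(2) = (-20*a^3*u + a^2*u^2 - 20*a^2 + a*u^3 + a*u + u^2)/(6*a^2*u - 36*a^2 + 7*a*u^2 - 42*a*u + u^3 - 6*u^2)
(3) = b/(b - 2*sqrt(2))
(4) = (r - 6)/(r + 4)
(5) = (k^2 + 7*k + 6)/(k - 5)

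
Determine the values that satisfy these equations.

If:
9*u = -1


Then:
u = -1/9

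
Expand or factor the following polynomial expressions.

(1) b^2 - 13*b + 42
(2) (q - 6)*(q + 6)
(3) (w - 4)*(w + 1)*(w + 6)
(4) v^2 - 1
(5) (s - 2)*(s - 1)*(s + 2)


(1) = (b - 7)*(b - 6)
(2) = q^2 - 36
(3) = w^3 + 3*w^2 - 22*w - 24
(4) = (v - 1)*(v + 1)
(5) = s^3 - s^2 - 4*s + 4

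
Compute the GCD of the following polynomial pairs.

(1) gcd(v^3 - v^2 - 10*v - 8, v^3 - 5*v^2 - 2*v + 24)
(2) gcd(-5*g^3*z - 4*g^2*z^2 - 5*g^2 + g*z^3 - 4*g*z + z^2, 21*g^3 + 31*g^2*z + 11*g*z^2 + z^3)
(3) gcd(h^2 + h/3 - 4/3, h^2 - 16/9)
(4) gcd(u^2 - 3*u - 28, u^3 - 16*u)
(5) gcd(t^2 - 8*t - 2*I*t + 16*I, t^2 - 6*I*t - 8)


(1) = v^2 - 2*v - 8
(2) = gcd((-5*g + z)*(g + z)*(g*z + 1), (g + z)*(3*g + z)*(7*g + z)) = g + z
(3) = h + 4/3
(4) = gcd((u - 7)*(u + 4), u*(u - 4)*(u + 4)) = u + 4
(5) = gcd((t - 8)*(t - 2*I), (t - 4*I)*(t - 2*I)) = t - 2*I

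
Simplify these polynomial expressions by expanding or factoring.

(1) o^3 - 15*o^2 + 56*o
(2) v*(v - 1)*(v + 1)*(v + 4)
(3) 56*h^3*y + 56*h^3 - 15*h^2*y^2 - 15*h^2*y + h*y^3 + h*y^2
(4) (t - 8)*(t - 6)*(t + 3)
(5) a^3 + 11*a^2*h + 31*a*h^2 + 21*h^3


(1) = o*(o - 8)*(o - 7)
(2) = v^4 + 4*v^3 - v^2 - 4*v
(3) = (-8*h + y)*(-7*h + y)*(h*y + h)
(4) = t^3 - 11*t^2 + 6*t + 144
(5) = (a + h)*(a + 3*h)*(a + 7*h)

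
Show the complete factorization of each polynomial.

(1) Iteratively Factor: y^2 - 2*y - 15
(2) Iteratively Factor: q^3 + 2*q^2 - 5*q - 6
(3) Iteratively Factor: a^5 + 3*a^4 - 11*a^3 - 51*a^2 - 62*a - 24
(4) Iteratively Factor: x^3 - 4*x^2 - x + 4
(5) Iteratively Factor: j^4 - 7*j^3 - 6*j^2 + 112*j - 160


(1) = (y + 3)*(y - 5)
(2) = (q - 2)*(q^2 + 4*q + 3) = (q - 2)*(q + 1)*(q + 3)
(3) = (a + 1)*(a^4 + 2*a^3 - 13*a^2 - 38*a - 24) = (a + 1)^2*(a^3 + a^2 - 14*a - 24) = (a - 4)*(a + 1)^2*(a^2 + 5*a + 6) = (a - 4)*(a + 1)^2*(a + 3)*(a + 2)
(4) = (x - 4)*(x^2 - 1) = (x - 4)*(x - 1)*(x + 1)
(5) = (j - 4)*(j^3 - 3*j^2 - 18*j + 40) = (j - 4)*(j + 4)*(j^2 - 7*j + 10) = (j - 5)*(j - 4)*(j + 4)*(j - 2)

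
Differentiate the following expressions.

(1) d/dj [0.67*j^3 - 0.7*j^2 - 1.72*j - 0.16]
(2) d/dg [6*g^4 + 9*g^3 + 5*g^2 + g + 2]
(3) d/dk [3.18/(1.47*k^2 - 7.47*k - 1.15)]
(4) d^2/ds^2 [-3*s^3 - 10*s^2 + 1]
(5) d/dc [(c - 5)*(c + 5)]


(1) = 2.01*j^2 - 1.4*j - 1.72
(2) = 24*g^3 + 27*g^2 + 10*g + 1
(3) = (23.7546 - 9.3492*k)/(-1.47*k^2 + 7.47*k + 1.15)^2
(4) = -18*s - 20
(5) = 2*c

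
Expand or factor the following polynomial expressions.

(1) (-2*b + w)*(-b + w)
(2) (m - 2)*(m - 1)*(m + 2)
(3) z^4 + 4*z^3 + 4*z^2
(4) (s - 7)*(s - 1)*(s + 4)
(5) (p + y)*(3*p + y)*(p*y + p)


(1) = 2*b^2 - 3*b*w + w^2
(2) = m^3 - m^2 - 4*m + 4
(3) = z^2*(z + 2)^2
(4) = s^3 - 4*s^2 - 25*s + 28
(5) = 3*p^3*y + 3*p^3 + 4*p^2*y^2 + 4*p^2*y + p*y^3 + p*y^2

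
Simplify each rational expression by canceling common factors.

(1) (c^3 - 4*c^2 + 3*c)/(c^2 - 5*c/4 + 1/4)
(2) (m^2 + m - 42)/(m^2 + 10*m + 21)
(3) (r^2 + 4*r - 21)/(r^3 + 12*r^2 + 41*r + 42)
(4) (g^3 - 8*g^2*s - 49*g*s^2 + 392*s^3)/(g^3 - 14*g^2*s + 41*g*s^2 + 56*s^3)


(1) = (4*c^2 - 12*c)/(4*c - 1)
(2) = (m - 6)/(m + 3)
(3) = (r - 3)/(r^2 + 5*r + 6)
(4) = (g + 7*s)/(g + s)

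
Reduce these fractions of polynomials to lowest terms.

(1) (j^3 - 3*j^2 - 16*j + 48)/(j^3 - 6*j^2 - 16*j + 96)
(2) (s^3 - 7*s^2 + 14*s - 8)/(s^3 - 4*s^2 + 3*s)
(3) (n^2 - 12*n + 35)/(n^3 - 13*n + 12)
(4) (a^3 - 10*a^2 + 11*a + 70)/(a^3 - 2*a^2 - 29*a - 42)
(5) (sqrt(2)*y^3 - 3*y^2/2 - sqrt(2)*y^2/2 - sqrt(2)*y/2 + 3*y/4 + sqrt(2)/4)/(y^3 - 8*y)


(1) = (j - 3)/(j - 6)
(2) = (s^2 - 6*s + 8)/(s^2 - 3*s)
(3) = (n^2 - 12*n + 35)/(n^3 - 13*n + 12)
(4) = (a - 5)/(a + 3)
(5) = (4*sqrt(2)*y^3 + y^2*(-6 - 2*sqrt(2)) + y*(3 - 2*sqrt(2)) + sqrt(2))/(4*y^3 - 32*y)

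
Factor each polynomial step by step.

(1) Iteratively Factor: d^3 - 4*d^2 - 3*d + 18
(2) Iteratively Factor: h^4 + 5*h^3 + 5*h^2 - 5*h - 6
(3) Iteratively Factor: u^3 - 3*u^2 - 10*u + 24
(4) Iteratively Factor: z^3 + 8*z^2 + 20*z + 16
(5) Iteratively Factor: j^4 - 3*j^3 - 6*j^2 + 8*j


(1) = (d + 2)*(d^2 - 6*d + 9) = (d - 3)*(d + 2)*(d - 3)
(2) = (h - 1)*(h^3 + 6*h^2 + 11*h + 6) = (h - 1)*(h + 2)*(h^2 + 4*h + 3) = (h - 1)*(h + 1)*(h + 2)*(h + 3)
(3) = (u + 3)*(u^2 - 6*u + 8) = (u - 4)*(u + 3)*(u - 2)
(4) = (z + 2)*(z^2 + 6*z + 8) = (z + 2)*(z + 4)*(z + 2)
(5) = (j + 2)*(j^3 - 5*j^2 + 4*j) = j*(j + 2)*(j^2 - 5*j + 4) = j*(j - 4)*(j + 2)*(j - 1)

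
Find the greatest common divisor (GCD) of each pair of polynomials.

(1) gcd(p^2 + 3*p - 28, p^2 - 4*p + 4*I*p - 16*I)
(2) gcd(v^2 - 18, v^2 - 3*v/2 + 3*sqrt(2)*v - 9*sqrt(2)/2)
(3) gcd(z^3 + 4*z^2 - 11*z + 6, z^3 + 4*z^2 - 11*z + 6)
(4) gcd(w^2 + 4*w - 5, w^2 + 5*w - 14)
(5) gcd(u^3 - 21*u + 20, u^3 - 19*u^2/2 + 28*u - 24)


(1) = gcd((p - 4)*(p + 7), (p - 4)*(p + 4*I)) = p - 4
(2) = gcd((v - 3*sqrt(2))*(v + 3*sqrt(2)), (v - 3/2)*(v + 3*sqrt(2))) = v + 3*sqrt(2)
(3) = z^3 + 4*z^2 - 11*z + 6
(4) = 1
(5) = gcd((u - 4)*(u - 1)*(u + 5), (u - 4)^2*(u - 3/2)) = u - 4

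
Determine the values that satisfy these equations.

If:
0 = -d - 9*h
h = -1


Then:
d = 9
h = -1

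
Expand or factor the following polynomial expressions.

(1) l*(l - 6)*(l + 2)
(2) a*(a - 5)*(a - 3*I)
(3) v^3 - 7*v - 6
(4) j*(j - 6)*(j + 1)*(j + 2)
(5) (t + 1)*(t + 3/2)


(1) = l^3 - 4*l^2 - 12*l
(2) = a^3 - 5*a^2 - 3*I*a^2 + 15*I*a
(3) = (v - 3)*(v + 1)*(v + 2)
(4) = j^4 - 3*j^3 - 16*j^2 - 12*j
(5) = t^2 + 5*t/2 + 3/2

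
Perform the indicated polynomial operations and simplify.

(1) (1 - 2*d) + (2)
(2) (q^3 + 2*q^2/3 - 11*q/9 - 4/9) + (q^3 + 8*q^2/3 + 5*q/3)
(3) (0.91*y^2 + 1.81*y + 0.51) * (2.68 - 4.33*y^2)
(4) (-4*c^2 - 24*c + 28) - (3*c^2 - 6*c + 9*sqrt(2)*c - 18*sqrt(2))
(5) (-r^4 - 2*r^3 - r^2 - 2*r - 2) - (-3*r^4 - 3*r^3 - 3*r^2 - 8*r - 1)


(1) = 3 - 2*d
(2) = 2*q^3 + 10*q^2/3 + 4*q/9 - 4/9
(3) = -3.9403*y^4 - 7.8373*y^3 + 0.2305*y^2 + 4.8508*y + 1.3668
(4) = -7*c^2 - 18*c - 9*sqrt(2)*c + 18*sqrt(2) + 28
(5) = 2*r^4 + r^3 + 2*r^2 + 6*r - 1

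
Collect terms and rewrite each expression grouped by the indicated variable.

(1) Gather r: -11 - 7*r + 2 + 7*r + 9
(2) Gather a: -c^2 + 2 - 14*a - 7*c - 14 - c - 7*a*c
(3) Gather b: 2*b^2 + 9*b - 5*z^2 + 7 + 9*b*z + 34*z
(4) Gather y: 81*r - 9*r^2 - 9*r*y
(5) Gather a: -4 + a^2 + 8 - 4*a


(1) = 0
(2) = a*(-7*c - 14) - c^2 - 8*c - 12
(3) = 2*b^2 + b*(9*z + 9) - 5*z^2 + 34*z + 7
(4) = -9*r^2 - 9*r*y + 81*r
(5) = a^2 - 4*a + 4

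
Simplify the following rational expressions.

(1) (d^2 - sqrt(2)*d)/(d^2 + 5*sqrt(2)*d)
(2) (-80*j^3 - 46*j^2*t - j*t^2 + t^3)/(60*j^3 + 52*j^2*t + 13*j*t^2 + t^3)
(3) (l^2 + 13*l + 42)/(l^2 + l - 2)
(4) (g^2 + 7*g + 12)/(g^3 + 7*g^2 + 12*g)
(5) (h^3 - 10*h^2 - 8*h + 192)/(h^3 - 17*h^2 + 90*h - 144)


(1) = (d - sqrt(2))/(d + 5*sqrt(2))
(2) = (-8*j + t)/(6*j + t)
(3) = (l^2 + 13*l + 42)/(l^2 + l - 2)
(4) = 1/g
(5) = (h + 4)/(h - 3)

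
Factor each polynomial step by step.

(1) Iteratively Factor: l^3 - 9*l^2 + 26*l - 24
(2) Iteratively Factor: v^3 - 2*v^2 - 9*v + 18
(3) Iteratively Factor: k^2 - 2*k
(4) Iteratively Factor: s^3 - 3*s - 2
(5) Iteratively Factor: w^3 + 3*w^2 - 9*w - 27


(1) = (l - 3)*(l^2 - 6*l + 8) = (l - 3)*(l - 2)*(l - 4)
(2) = (v - 3)*(v^2 + v - 6) = (v - 3)*(v - 2)*(v + 3)
(3) = (k)*(k - 2)
(4) = (s + 1)*(s^2 - s - 2) = (s - 2)*(s + 1)*(s + 1)
(5) = (w + 3)*(w^2 - 9) = (w + 3)^2*(w - 3)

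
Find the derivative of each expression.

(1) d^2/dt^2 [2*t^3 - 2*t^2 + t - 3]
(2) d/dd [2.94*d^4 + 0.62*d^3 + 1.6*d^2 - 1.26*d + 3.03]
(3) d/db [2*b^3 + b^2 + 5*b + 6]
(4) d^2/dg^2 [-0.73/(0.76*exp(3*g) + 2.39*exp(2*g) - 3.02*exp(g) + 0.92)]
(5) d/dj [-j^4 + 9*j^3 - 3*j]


(1) = 12*t - 4
(2) = 11.76*d^3 + 1.86*d^2 + 3.2*d - 1.26
(3) = 6*b^2 + 2*b + 5
(4) = (-0.73*(2.28*exp(2*g) + 4.78*exp(g) - 3.02)*(4.56*exp(2*g) + 9.56*exp(g) - 6.04)*exp(g) + (4.9932*exp(2*g) + 6.9788*exp(g) - 2.2046)*(0.76*exp(3*g) + 2.39*exp(2*g) - 3.02*exp(g) + 0.92))*exp(g)/(0.76*exp(3*g) + 2.39*exp(2*g) - 3.02*exp(g) + 0.92)^3
(5) = -4*j^3 + 27*j^2 - 3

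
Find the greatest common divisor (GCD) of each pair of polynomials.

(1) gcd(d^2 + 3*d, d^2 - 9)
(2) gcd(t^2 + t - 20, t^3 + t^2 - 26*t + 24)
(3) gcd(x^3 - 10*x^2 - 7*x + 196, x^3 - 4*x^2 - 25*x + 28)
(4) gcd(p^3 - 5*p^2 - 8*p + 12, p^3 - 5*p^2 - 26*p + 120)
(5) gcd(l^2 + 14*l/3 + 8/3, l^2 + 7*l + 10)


(1) = d + 3
(2) = t - 4
(3) = x^2 - 3*x - 28
(4) = gcd((p - 6)*(p - 1)*(p + 2), (p - 6)*(p - 4)*(p + 5)) = p - 6
(5) = 1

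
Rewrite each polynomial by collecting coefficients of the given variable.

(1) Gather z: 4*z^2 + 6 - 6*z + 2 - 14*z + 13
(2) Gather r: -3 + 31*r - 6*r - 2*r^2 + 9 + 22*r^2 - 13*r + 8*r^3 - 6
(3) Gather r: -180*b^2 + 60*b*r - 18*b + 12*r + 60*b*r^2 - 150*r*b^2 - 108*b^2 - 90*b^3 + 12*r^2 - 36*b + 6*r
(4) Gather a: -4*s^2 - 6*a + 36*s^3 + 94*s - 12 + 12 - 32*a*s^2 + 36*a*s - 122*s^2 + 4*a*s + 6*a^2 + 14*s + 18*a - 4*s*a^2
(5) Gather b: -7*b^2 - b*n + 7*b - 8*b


(1) = 4*z^2 - 20*z + 21
(2) = 8*r^3 + 20*r^2 + 12*r
(3) = -90*b^3 - 288*b^2 - 54*b + r^2*(60*b + 12) + r*(-150*b^2 + 60*b + 18)
(4) = a^2*(6 - 4*s) + a*(-32*s^2 + 40*s + 12) + 36*s^3 - 126*s^2 + 108*s
(5) = -7*b^2 + b*(-n - 1)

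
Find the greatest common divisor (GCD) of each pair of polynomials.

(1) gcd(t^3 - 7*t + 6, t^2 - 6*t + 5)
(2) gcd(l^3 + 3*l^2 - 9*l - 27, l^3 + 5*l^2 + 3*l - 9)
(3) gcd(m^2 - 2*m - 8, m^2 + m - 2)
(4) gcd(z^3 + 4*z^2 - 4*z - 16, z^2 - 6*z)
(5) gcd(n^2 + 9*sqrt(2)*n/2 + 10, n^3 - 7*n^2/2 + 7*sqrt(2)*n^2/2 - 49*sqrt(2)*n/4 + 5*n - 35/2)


(1) = gcd((t - 2)*(t - 1)*(t + 3), (t - 5)*(t - 1)) = t - 1
(2) = gcd((l - 3)*(l + 3)^2, (l - 1)*(l + 3)^2) = l^2 + 6*l + 9
(3) = gcd((m - 4)*(m + 2), (m - 1)*(m + 2)) = m + 2
(4) = gcd((z - 2)*(z + 2)*(z + 4), z*(z - 6)) = 1
(5) = gcd((n + 2*sqrt(2))*(n + 5*sqrt(2)/2), (n - 7/2)*(n + sqrt(2))*(n + 5*sqrt(2)/2)) = n + 5*sqrt(2)/2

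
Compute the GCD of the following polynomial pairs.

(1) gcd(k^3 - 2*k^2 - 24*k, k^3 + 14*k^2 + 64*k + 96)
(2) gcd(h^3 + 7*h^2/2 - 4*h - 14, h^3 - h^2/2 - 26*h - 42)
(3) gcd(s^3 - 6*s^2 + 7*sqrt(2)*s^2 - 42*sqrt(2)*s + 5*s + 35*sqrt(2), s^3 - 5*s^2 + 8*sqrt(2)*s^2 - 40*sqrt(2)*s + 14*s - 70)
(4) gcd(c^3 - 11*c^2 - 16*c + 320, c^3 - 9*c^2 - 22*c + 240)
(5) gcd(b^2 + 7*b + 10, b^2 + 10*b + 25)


(1) = k + 4
(2) = gcd((h - 2)*(h + 2)*(h + 7/2), (h - 6)*(h + 2)*(h + 7/2)) = h^2 + 11*h/2 + 7
(3) = s^2 + s*(-5 + 7*sqrt(2)) - 35*sqrt(2)
(4) = c^2 - 3*c - 40
(5) = gcd((b + 2)*(b + 5), (b + 5)^2) = b + 5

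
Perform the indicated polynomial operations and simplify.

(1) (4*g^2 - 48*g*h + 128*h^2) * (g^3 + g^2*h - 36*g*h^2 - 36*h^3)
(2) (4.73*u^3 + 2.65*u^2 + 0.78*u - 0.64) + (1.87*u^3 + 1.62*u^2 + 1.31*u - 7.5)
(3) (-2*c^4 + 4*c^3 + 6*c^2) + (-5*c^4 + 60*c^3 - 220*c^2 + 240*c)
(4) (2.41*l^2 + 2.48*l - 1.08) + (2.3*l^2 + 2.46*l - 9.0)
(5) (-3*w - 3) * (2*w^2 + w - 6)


(1) = 4*g^5 - 44*g^4*h - 64*g^3*h^2 + 1712*g^2*h^3 - 2880*g*h^4 - 4608*h^5
(2) = 6.6*u^3 + 4.27*u^2 + 2.09*u - 8.14
(3) = -7*c^4 + 64*c^3 - 214*c^2 + 240*c
(4) = 4.71*l^2 + 4.94*l - 10.08
(5) = -6*w^3 - 9*w^2 + 15*w + 18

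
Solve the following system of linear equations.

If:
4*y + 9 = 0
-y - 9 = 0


Then:
No Solution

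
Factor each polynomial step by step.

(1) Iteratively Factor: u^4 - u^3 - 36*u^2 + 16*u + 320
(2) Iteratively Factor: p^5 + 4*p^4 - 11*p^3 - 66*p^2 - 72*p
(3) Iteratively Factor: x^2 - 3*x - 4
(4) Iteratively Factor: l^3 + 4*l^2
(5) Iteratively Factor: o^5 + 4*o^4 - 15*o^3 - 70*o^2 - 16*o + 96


(1) = (u + 4)*(u^3 - 5*u^2 - 16*u + 80) = (u - 5)*(u + 4)*(u^2 - 16) = (u - 5)*(u + 4)^2*(u - 4)
(2) = (p - 4)*(p^4 + 8*p^3 + 21*p^2 + 18*p) = (p - 4)*(p + 2)*(p^3 + 6*p^2 + 9*p) = (p - 4)*(p + 2)*(p + 3)*(p^2 + 3*p) = p*(p - 4)*(p + 2)*(p + 3)*(p + 3)
(3) = (x - 4)*(x + 1)
(4) = (l)*(l^2 + 4*l) = l*(l + 4)*(l)
(5) = (o + 3)*(o^4 + o^3 - 18*o^2 - 16*o + 32) = (o - 4)*(o + 3)*(o^3 + 5*o^2 + 2*o - 8) = (o - 4)*(o + 3)*(o + 4)*(o^2 + o - 2) = (o - 4)*(o - 1)*(o + 3)*(o + 4)*(o + 2)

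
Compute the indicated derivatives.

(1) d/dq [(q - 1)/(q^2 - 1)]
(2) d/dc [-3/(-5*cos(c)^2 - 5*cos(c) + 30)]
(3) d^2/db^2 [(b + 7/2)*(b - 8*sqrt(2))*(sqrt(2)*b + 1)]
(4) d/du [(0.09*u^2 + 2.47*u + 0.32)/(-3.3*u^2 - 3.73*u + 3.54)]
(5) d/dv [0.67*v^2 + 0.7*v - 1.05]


(1) = -1/(q^2 + 2*q + 1)
(2) = 3*(2*cos(c) + 1)*sin(c)/(5*(cos(c)^2 + cos(c) - 6)^2)
(3) = 6*sqrt(2)*b - 30 + 7*sqrt(2)
(4) = (7.8153*u^2 + 2.7492*u + 9.9374)/(10.89*u^4 + 24.618*u^3 - 9.4511*u^2 - 26.4084*u + 12.5316)
(5) = 1.34*v + 0.7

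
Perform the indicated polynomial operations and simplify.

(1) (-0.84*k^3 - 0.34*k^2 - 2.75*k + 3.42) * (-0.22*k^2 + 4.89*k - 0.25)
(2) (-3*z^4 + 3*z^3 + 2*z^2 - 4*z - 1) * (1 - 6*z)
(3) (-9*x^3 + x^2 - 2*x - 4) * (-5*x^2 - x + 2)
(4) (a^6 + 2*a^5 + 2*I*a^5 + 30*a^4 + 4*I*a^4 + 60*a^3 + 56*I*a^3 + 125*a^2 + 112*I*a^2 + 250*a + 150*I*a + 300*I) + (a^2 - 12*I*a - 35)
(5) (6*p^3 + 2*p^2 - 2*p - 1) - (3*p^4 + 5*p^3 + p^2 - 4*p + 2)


(1) = 0.1848*k^5 - 4.0328*k^4 - 0.8476*k^3 - 14.1149*k^2 + 17.4113*k - 0.855
(2) = 18*z^5 - 21*z^4 - 9*z^3 + 26*z^2 + 2*z - 1
(3) = 45*x^5 + 4*x^4 - 9*x^3 + 24*x^2 - 8
(4) = a^6 + 2*a^5 + 2*I*a^5 + 30*a^4 + 4*I*a^4 + 60*a^3 + 56*I*a^3 + 126*a^2 + 112*I*a^2 + 250*a + 138*I*a - 35 + 300*I
(5) = -3*p^4 + p^3 + p^2 + 2*p - 3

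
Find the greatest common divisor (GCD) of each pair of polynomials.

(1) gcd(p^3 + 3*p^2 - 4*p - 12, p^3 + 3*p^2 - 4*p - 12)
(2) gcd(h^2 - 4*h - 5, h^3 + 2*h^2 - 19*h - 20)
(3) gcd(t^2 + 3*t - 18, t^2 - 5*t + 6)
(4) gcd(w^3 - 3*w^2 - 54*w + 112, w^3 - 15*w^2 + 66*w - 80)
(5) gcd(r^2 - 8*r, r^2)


(1) = gcd((p - 2)*(p + 2)*(p + 3), (p - 2)*(p + 2)*(p + 3)) = p^3 + 3*p^2 - 4*p - 12
(2) = gcd((h - 5)*(h + 1), (h - 4)*(h + 1)*(h + 5)) = h + 1
(3) = gcd((t - 3)*(t + 6), (t - 3)*(t - 2)) = t - 3
(4) = gcd((w - 8)*(w - 2)*(w + 7), (w - 8)*(w - 5)*(w - 2)) = w^2 - 10*w + 16
(5) = gcd(r*(r - 8), r^2) = r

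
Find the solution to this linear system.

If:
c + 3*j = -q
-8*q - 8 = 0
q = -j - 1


Then:
c = 1
j = 0
q = -1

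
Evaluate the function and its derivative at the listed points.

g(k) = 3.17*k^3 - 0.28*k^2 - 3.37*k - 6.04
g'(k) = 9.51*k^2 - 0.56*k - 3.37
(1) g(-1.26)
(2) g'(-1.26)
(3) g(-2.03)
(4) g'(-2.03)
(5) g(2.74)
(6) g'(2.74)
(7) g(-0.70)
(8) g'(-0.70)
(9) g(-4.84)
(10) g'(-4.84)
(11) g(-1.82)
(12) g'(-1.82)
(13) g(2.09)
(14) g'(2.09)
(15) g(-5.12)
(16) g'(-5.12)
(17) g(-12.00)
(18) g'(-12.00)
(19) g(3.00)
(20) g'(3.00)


(1) = -8.58
(2) = 12.43
(3) = -26.87
(4) = 36.96
(5) = 47.83
(6) = 66.49
(7) = -4.91
(8) = 1.68
(9) = -355.70
(10) = 222.12
(11) = -19.94
(12) = 29.15
(13) = 14.63
(14) = 37.00
(15) = -421.60
(16) = 248.80
(17) = -5483.68
(18) = 1372.79
(19) = 66.92
(20) = 80.54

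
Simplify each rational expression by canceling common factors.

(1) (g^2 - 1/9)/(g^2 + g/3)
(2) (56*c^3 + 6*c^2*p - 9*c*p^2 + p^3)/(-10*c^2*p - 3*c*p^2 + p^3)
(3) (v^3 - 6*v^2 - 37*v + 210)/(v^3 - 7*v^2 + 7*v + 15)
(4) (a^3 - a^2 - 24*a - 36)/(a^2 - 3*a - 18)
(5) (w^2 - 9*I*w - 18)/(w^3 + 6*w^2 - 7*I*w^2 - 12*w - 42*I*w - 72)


(1) = (3*g - 1)/(3*g)
(2) = (28*c^2 - 11*c*p + p^2)/(-5*c*p + p^2)
(3) = (v^2 - v - 42)/(v^2 - 2*v - 3)
(4) = a + 2
(5) = (w - 6*I)/(w^2 + w*(6 - 4*I) - 24*I)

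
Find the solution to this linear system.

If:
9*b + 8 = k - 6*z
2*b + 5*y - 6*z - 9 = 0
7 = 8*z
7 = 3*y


Then:
b = 31/24
k = 199/8
y = 7/3
z = 7/8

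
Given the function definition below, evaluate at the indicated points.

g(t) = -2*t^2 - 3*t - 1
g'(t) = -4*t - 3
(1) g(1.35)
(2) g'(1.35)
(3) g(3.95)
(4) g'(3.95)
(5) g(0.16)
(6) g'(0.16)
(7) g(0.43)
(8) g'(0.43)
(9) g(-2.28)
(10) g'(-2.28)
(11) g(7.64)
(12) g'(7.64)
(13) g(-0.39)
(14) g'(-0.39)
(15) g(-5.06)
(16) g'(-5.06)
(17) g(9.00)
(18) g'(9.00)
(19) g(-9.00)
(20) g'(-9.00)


(1) = -8.70
(2) = -8.40
(3) = -44.06
(4) = -18.80
(5) = -1.53
(6) = -3.64
(7) = -2.66
(8) = -4.72
(9) = -4.56
(10) = 6.12
(11) = -140.66
(12) = -33.56
(13) = -0.13
(14) = -1.44
(15) = -37.03
(16) = 17.24
(17) = -190.00
(18) = -39.00
(19) = -136.00
(20) = 33.00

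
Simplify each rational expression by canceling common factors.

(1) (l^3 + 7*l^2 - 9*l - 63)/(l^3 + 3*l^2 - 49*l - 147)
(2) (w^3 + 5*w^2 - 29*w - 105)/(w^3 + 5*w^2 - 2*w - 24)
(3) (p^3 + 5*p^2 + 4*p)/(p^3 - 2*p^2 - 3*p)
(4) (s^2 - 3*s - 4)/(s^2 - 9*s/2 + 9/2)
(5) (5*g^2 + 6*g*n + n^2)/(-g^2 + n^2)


(1) = (l - 3)/(l - 7)
(2) = (w^2 + 2*w - 35)/(w^2 + 2*w - 8)
(3) = (p + 4)/(p - 3)
(4) = (2*s^2 - 6*s - 8)/(2*s^2 - 9*s + 9)
(5) = (-5*g - n)/(g - n)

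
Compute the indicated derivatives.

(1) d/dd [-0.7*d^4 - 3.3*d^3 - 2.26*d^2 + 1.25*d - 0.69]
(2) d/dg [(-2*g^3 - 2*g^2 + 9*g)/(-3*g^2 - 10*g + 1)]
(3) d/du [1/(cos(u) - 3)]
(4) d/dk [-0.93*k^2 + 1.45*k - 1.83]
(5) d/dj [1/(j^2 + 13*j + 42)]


(1) = -2.8*d^3 - 9.9*d^2 - 4.52*d + 1.25
(2) = (6*g^4 + 40*g^3 + 41*g^2 - 4*g + 9)/(9*g^4 + 60*g^3 + 94*g^2 - 20*g + 1)
(3) = sin(u)/(cos(u) - 3)^2
(4) = 1.45 - 1.86*k
(5) = (-2*j - 13)/(j^2 + 13*j + 42)^2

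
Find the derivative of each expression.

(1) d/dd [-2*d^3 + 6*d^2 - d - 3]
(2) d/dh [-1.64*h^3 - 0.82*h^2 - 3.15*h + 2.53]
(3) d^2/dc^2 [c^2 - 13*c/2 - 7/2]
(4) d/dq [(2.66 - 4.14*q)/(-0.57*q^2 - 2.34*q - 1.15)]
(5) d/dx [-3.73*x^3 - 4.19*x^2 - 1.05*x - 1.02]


(1) = -6*d^2 + 12*d - 1
(2) = -4.92*h^2 - 1.64*h - 3.15
(3) = 2
(4) = (-2.3598*q^2 + 3.0324*q + 10.9854)/(0.3249*q^4 + 2.6676*q^3 + 6.7866*q^2 + 5.382*q + 1.3225)
(5) = -11.19*x^2 - 8.38*x - 1.05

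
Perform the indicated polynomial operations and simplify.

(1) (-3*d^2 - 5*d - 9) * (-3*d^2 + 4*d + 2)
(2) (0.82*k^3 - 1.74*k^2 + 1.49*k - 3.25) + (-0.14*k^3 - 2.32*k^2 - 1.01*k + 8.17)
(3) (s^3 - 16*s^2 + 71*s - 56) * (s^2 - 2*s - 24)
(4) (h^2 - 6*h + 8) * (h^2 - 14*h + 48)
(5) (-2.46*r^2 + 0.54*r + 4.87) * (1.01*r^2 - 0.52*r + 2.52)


(1) = 9*d^4 + 3*d^3 + d^2 - 46*d - 18
(2) = 0.68*k^3 - 4.06*k^2 + 0.48*k + 4.92
(3) = s^5 - 18*s^4 + 79*s^3 + 186*s^2 - 1592*s + 1344
(4) = h^4 - 20*h^3 + 140*h^2 - 400*h + 384
(5) = -2.4846*r^4 + 1.8246*r^3 - 1.5613*r^2 - 1.1716*r + 12.2724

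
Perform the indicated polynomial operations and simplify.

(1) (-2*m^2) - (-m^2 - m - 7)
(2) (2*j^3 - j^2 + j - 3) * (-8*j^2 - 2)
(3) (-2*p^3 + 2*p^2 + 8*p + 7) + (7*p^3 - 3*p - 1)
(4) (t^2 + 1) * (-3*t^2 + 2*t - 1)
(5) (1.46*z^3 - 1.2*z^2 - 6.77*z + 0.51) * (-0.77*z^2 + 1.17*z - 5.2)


(1) = -m^2 + m + 7
(2) = -16*j^5 + 8*j^4 - 12*j^3 + 26*j^2 - 2*j + 6
(3) = 5*p^3 + 2*p^2 + 5*p + 6
(4) = -3*t^4 + 2*t^3 - 4*t^2 + 2*t - 1
(5) = -1.1242*z^5 + 2.6322*z^4 - 3.7831*z^3 - 2.0736*z^2 + 35.8007*z - 2.652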